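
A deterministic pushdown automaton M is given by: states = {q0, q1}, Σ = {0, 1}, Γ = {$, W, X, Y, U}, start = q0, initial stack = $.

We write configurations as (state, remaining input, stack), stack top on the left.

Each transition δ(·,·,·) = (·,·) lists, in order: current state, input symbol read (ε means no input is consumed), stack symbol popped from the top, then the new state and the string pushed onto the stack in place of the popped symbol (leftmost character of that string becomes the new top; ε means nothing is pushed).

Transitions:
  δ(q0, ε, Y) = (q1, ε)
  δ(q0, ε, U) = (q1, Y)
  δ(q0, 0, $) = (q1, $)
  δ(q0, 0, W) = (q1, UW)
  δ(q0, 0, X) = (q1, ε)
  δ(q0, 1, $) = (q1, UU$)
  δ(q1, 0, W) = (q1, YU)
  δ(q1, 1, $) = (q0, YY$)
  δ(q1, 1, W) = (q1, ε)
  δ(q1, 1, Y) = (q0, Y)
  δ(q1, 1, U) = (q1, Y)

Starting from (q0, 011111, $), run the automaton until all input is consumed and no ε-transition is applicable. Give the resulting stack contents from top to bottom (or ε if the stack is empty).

(q0, 011111, $) ⊢ (q1, 11111, $) ⊢ (q0, 1111, YY$) ⊢ (q1, 1111, Y$) ⊢ (q0, 111, Y$) ⊢ (q1, 111, $) ⊢ (q0, 11, YY$) ⊢ (q1, 11, Y$) ⊢ (q0, 1, Y$) ⊢ (q1, 1, $) ⊢ (q0, ε, YY$) ⊢ (q1, ε, Y$)
All input consumed in state q1 with stack Y$.

Y$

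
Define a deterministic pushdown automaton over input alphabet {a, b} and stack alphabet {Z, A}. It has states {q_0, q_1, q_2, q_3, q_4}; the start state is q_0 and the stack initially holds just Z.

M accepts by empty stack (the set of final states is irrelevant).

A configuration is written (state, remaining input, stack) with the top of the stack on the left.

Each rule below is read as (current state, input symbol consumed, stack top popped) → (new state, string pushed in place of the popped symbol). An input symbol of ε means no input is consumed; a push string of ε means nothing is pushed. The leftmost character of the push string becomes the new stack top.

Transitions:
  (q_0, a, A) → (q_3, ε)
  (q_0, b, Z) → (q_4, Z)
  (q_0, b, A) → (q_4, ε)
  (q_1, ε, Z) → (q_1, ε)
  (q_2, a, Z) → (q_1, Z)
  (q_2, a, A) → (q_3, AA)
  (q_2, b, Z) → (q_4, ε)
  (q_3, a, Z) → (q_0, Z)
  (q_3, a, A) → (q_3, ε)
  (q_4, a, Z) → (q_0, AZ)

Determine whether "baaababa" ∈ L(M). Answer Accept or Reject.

(q_0, baaababa, Z)
  read b, top Z: go to q_4, push Z → (q_4, aaababa, Z)
  read a, top Z: go to q_0, push AZ → (q_0, aababa, AZ)
  read a, top A: go to q_3, push ε → (q_3, ababa, Z)
  read a, top Z: go to q_0, push Z → (q_0, baba, Z)
  read b, top Z: go to q_4, push Z → (q_4, aba, Z)
  read a, top Z: go to q_0, push AZ → (q_0, ba, AZ)
  read b, top A: go to q_4, push ε → (q_4, a, Z)
  read a, top Z: go to q_0, push AZ → (q_0, ε, AZ)
All input consumed; stack is AZ, not empty, and no further ε-move applies.

Reject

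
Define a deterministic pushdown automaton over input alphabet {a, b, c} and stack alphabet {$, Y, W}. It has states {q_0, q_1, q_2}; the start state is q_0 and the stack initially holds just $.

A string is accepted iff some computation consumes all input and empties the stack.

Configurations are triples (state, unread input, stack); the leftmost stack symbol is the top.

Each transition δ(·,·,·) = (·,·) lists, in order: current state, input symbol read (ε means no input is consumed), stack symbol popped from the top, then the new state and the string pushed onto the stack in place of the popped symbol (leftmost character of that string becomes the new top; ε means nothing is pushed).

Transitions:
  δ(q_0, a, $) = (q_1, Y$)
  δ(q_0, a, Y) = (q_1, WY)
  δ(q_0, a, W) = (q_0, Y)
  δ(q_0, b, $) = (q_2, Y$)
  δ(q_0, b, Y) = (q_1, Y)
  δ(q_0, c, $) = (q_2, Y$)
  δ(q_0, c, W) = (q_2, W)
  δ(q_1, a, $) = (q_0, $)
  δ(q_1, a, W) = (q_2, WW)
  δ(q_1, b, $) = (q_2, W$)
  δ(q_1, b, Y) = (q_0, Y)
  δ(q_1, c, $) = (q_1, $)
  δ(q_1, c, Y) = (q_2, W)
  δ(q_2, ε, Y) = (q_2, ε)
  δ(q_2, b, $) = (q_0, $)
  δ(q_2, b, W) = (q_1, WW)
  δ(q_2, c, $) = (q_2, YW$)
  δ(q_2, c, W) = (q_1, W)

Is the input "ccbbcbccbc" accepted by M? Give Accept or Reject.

(q_0, ccbbcbccbc, $)
  read c, top $: go to q_2, push Y$ → (q_2, cbbcbccbc, Y$)
  ε-move, top Y: go to q_2, push ε → (q_2, cbbcbccbc, $)
  read c, top $: go to q_2, push YW$ → (q_2, bbcbccbc, YW$)
  ε-move, top Y: go to q_2, push ε → (q_2, bbcbccbc, W$)
  read b, top W: go to q_1, push WW → (q_1, bcbccbc, WW$)
No transition applies at (q_1, bcbccbc, WW$); input not fully consumed.

Reject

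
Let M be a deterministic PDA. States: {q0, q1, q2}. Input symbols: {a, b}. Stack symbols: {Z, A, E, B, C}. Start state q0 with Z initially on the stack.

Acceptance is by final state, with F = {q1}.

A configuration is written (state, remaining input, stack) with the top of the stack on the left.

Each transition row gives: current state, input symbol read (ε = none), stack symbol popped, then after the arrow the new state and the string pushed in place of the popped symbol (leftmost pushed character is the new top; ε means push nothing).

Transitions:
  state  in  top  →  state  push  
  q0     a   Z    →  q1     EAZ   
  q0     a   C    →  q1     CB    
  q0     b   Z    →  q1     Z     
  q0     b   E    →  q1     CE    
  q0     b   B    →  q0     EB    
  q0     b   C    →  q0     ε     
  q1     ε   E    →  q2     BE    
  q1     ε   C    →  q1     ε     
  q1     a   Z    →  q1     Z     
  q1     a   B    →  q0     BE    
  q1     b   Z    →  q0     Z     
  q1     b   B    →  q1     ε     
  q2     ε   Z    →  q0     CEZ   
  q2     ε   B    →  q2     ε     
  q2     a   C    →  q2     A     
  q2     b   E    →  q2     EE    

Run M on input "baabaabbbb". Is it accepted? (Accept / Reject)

(q0, baabaabbbb, Z) ⊢ (q1, aabaabbbb, Z) ⊢ (q1, abaabbbb, Z) ⊢ (q1, baabbbb, Z) ⊢ (q0, aabbbb, Z) ⊢ (q1, abbbb, EAZ) ⊢ (q2, abbbb, BEAZ) ⊢ (q2, abbbb, EAZ)
No transition applies at (q2, abbbb, EAZ); input not fully consumed.

Reject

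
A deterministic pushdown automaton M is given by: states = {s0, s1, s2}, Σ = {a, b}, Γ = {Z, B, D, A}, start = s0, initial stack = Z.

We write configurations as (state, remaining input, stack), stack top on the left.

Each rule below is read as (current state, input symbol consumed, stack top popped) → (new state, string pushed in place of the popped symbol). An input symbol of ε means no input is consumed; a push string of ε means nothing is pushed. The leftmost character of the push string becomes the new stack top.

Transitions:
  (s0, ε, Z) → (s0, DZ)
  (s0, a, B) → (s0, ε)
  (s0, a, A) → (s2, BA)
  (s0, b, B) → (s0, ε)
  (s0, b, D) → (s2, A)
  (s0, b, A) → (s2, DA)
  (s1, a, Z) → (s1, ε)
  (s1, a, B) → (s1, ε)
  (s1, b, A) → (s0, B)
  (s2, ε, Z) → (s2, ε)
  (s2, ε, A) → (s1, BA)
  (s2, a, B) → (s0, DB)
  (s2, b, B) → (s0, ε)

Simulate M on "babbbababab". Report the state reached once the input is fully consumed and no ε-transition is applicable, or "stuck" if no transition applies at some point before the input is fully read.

s0

(s0, babbbababab, Z)
  ε-move, top Z: go to s0, push DZ → (s0, babbbababab, DZ)
  read b, top D: go to s2, push A → (s2, abbbababab, AZ)
  ε-move, top A: go to s1, push BA → (s1, abbbababab, BAZ)
  read a, top B: go to s1, push ε → (s1, bbbababab, AZ)
  read b, top A: go to s0, push B → (s0, bbababab, BZ)
  read b, top B: go to s0, push ε → (s0, bababab, Z)
  ε-move, top Z: go to s0, push DZ → (s0, bababab, DZ)
  read b, top D: go to s2, push A → (s2, ababab, AZ)
  ε-move, top A: go to s1, push BA → (s1, ababab, BAZ)
  read a, top B: go to s1, push ε → (s1, babab, AZ)
  read b, top A: go to s0, push B → (s0, abab, BZ)
  read a, top B: go to s0, push ε → (s0, bab, Z)
  ε-move, top Z: go to s0, push DZ → (s0, bab, DZ)
  read b, top D: go to s2, push A → (s2, ab, AZ)
  ε-move, top A: go to s1, push BA → (s1, ab, BAZ)
  read a, top B: go to s1, push ε → (s1, b, AZ)
  read b, top A: go to s0, push B → (s0, ε, BZ)
All input consumed; M is in state s0.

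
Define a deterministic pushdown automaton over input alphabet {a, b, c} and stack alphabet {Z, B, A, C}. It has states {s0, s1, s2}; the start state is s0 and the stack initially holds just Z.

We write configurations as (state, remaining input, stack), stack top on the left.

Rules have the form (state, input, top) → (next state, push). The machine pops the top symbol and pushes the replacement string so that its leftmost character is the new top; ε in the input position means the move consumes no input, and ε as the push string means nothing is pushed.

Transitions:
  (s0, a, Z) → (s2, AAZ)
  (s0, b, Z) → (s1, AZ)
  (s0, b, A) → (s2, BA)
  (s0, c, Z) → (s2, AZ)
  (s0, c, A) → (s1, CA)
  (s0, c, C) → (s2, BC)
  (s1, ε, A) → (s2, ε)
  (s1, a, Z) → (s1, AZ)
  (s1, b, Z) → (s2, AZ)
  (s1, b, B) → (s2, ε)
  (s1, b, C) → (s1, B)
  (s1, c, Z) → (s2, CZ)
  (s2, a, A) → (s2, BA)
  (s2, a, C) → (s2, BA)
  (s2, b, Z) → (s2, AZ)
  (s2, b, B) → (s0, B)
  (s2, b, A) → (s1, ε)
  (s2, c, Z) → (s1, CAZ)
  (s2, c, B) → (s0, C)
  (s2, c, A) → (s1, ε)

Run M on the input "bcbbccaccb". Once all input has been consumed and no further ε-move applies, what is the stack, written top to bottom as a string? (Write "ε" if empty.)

BCAZ

(s0, bcbbccaccb, Z)
  read b, top Z: go to s1, push AZ → (s1, cbbccaccb, AZ)
  ε-move, top A: go to s2, push ε → (s2, cbbccaccb, Z)
  read c, top Z: go to s1, push CAZ → (s1, bbccaccb, CAZ)
  read b, top C: go to s1, push B → (s1, bccaccb, BAZ)
  read b, top B: go to s2, push ε → (s2, ccaccb, AZ)
  read c, top A: go to s1, push ε → (s1, caccb, Z)
  read c, top Z: go to s2, push CZ → (s2, accb, CZ)
  read a, top C: go to s2, push BA → (s2, ccb, BAZ)
  read c, top B: go to s0, push C → (s0, cb, CAZ)
  read c, top C: go to s2, push BC → (s2, b, BCAZ)
  read b, top B: go to s0, push B → (s0, ε, BCAZ)
All input consumed in state s0 with stack BCAZ.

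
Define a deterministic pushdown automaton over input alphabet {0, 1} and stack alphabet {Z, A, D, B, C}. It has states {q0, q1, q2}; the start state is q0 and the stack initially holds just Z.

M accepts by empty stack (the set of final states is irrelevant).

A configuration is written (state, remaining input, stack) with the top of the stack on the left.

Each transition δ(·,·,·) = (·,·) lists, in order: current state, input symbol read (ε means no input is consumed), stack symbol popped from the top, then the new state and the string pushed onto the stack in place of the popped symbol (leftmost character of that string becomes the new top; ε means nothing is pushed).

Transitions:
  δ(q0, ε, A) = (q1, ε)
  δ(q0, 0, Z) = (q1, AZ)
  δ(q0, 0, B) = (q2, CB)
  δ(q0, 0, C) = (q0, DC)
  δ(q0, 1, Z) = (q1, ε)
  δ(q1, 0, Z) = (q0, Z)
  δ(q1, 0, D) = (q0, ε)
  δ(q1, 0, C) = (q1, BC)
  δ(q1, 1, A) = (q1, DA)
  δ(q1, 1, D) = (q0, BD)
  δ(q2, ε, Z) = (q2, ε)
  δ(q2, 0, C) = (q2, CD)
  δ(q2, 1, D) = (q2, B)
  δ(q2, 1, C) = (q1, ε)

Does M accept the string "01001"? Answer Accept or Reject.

(q0, 01001, Z) ⊢ (q1, 1001, AZ) ⊢ (q1, 001, DAZ) ⊢ (q0, 01, AZ) ⊢ (q1, 01, Z) ⊢ (q0, 1, Z) ⊢ (q1, ε, ε)
All input consumed and the stack is empty.

Accept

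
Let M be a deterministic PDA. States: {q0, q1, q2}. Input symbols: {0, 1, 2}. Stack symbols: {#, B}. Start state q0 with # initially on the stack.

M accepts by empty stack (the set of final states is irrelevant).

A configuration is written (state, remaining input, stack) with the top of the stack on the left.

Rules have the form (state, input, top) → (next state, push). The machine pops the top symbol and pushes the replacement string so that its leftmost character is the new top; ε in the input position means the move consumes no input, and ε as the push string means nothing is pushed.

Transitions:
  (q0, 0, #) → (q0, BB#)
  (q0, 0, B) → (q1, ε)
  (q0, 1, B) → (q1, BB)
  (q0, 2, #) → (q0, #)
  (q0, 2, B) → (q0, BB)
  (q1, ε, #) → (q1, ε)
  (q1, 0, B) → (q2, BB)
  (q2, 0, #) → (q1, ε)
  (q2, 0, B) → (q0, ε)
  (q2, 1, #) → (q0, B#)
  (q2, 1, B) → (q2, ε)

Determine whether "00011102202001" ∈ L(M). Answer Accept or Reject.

Reject

(q0, 00011102202001, #) ⊢ (q0, 0011102202001, BB#) ⊢ (q1, 011102202001, B#) ⊢ (q2, 11102202001, BB#) ⊢ (q2, 1102202001, B#) ⊢ (q2, 102202001, #) ⊢ (q0, 02202001, B#) ⊢ (q1, 2202001, #) ⊢ (q1, 2202001, ε)
No transition applies at (q1, 2202001, ε); input not fully consumed.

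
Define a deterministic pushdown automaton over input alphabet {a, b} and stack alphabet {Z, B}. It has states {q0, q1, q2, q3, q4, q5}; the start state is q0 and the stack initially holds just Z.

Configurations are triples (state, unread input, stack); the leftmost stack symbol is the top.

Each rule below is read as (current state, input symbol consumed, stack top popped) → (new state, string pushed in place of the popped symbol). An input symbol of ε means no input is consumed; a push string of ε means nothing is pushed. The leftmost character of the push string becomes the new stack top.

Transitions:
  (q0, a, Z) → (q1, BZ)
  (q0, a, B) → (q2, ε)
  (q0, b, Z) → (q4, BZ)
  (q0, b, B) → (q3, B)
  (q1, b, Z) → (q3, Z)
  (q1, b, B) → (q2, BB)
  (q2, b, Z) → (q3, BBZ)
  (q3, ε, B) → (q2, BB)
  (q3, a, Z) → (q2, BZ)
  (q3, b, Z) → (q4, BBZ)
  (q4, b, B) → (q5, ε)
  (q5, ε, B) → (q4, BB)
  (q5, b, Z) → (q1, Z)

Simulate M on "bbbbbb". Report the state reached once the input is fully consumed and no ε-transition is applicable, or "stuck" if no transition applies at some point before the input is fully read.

(q0, bbbbbb, Z)
  read b, top Z: go to q4, push BZ → (q4, bbbbb, BZ)
  read b, top B: go to q5, push ε → (q5, bbbb, Z)
  read b, top Z: go to q1, push Z → (q1, bbb, Z)
  read b, top Z: go to q3, push Z → (q3, bb, Z)
  read b, top Z: go to q4, push BBZ → (q4, b, BBZ)
  read b, top B: go to q5, push ε → (q5, ε, BZ)
  ε-move, top B: go to q4, push BB → (q4, ε, BBZ)
All input consumed; M is in state q4.

q4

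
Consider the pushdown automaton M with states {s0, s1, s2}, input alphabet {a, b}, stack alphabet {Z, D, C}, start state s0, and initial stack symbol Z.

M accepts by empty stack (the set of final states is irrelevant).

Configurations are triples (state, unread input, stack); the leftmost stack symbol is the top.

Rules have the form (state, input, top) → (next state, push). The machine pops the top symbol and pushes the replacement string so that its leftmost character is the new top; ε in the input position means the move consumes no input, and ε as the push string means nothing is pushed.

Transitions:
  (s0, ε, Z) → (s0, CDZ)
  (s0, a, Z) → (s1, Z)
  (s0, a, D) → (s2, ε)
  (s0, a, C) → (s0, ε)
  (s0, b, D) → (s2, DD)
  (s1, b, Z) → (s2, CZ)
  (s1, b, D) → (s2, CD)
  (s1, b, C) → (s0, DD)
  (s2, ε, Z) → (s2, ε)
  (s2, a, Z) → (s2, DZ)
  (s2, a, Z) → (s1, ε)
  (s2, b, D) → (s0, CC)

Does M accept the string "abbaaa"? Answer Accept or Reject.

Accept

One accepting computation: (s0, abbaaa, Z) ⊢ (s0, abbaaa, CDZ) ⊢ (s0, bbaaa, DZ) ⊢ (s2, baaa, DDZ) ⊢ (s0, aaa, CCDZ) ⊢ (s0, aa, CDZ) ⊢ (s0, a, DZ) ⊢ (s2, ε, Z) ⊢ (s2, ε, ε)
All input consumed and the stack is empty.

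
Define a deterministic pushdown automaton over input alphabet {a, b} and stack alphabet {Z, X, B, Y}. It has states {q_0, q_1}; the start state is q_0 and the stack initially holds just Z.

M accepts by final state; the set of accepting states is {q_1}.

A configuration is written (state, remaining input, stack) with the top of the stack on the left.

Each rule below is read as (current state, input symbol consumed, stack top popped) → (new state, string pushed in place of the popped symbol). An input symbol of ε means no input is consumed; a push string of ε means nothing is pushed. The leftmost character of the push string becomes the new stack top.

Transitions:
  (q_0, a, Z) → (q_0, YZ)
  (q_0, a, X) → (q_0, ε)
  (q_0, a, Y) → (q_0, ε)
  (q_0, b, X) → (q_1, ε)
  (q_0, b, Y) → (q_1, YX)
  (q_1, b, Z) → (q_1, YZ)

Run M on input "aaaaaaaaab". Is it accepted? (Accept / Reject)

(q_0, aaaaaaaaab, Z)
  read a, top Z: go to q_0, push YZ → (q_0, aaaaaaaab, YZ)
  read a, top Y: go to q_0, push ε → (q_0, aaaaaaab, Z)
  read a, top Z: go to q_0, push YZ → (q_0, aaaaaab, YZ)
  read a, top Y: go to q_0, push ε → (q_0, aaaaab, Z)
  read a, top Z: go to q_0, push YZ → (q_0, aaaab, YZ)
  read a, top Y: go to q_0, push ε → (q_0, aaab, Z)
  read a, top Z: go to q_0, push YZ → (q_0, aab, YZ)
  read a, top Y: go to q_0, push ε → (q_0, ab, Z)
  read a, top Z: go to q_0, push YZ → (q_0, b, YZ)
  read b, top Y: go to q_1, push YX → (q_1, ε, YXZ)
All input consumed; state q_1 ∈ F.

Accept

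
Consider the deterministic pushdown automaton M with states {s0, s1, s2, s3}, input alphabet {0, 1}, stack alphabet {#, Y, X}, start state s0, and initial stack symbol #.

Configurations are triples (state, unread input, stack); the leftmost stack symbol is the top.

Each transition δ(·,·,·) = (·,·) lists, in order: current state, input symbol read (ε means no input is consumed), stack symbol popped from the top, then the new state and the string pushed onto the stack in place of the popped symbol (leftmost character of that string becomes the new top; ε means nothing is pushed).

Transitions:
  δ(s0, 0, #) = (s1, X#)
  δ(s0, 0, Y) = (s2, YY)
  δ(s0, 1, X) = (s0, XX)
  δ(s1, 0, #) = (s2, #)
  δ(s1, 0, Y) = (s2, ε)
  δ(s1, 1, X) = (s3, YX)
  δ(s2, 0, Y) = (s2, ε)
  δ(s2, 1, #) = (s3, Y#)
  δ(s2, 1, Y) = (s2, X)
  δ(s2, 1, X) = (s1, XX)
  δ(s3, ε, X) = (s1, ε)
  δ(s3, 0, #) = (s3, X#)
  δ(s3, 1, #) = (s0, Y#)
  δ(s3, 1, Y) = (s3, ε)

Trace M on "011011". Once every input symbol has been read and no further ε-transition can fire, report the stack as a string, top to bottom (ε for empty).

#

(s0, 011011, #)
  read 0, top #: go to s1, push X# → (s1, 11011, X#)
  read 1, top X: go to s3, push YX → (s3, 1011, YX#)
  read 1, top Y: go to s3, push ε → (s3, 011, X#)
  ε-move, top X: go to s1, push ε → (s1, 011, #)
  read 0, top #: go to s2, push # → (s2, 11, #)
  read 1, top #: go to s3, push Y# → (s3, 1, Y#)
  read 1, top Y: go to s3, push ε → (s3, ε, #)
All input consumed in state s3 with stack #.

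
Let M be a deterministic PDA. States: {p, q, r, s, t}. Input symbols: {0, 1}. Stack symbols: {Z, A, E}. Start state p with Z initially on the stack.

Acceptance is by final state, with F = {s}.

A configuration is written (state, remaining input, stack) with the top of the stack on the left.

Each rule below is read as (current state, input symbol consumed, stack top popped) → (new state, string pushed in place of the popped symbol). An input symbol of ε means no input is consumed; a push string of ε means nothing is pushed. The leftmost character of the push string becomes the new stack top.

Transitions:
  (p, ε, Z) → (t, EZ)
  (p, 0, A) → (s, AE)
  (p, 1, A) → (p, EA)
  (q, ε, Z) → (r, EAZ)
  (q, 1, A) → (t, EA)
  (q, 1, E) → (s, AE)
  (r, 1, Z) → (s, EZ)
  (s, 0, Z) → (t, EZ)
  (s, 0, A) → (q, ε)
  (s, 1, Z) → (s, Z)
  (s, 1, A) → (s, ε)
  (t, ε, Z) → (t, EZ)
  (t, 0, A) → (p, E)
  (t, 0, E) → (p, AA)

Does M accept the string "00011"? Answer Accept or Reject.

(p, 00011, Z)
  ε-move, top Z: go to t, push EZ → (t, 00011, EZ)
  read 0, top E: go to p, push AA → (p, 0011, AAZ)
  read 0, top A: go to s, push AE → (s, 011, AEAZ)
  read 0, top A: go to q, push ε → (q, 11, EAZ)
  read 1, top E: go to s, push AE → (s, 1, AEAZ)
  read 1, top A: go to s, push ε → (s, ε, EAZ)
All input consumed; state s ∈ F.

Accept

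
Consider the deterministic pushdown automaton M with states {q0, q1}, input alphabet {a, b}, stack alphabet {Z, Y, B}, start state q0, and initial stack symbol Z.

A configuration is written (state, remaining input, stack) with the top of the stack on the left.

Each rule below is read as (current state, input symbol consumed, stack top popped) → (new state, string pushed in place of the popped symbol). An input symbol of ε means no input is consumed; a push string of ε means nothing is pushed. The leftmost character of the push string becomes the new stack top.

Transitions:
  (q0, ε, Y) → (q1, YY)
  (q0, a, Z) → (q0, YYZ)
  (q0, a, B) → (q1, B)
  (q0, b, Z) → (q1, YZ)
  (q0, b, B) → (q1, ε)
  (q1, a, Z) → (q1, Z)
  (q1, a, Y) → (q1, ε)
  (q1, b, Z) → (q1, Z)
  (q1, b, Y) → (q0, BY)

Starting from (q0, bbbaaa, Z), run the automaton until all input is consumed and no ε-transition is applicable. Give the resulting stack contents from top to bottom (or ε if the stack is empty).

(q0, bbbaaa, Z)
  read b, top Z: go to q1, push YZ → (q1, bbaaa, YZ)
  read b, top Y: go to q0, push BY → (q0, baaa, BYZ)
  read b, top B: go to q1, push ε → (q1, aaa, YZ)
  read a, top Y: go to q1, push ε → (q1, aa, Z)
  read a, top Z: go to q1, push Z → (q1, a, Z)
  read a, top Z: go to q1, push Z → (q1, ε, Z)
All input consumed in state q1 with stack Z.

Z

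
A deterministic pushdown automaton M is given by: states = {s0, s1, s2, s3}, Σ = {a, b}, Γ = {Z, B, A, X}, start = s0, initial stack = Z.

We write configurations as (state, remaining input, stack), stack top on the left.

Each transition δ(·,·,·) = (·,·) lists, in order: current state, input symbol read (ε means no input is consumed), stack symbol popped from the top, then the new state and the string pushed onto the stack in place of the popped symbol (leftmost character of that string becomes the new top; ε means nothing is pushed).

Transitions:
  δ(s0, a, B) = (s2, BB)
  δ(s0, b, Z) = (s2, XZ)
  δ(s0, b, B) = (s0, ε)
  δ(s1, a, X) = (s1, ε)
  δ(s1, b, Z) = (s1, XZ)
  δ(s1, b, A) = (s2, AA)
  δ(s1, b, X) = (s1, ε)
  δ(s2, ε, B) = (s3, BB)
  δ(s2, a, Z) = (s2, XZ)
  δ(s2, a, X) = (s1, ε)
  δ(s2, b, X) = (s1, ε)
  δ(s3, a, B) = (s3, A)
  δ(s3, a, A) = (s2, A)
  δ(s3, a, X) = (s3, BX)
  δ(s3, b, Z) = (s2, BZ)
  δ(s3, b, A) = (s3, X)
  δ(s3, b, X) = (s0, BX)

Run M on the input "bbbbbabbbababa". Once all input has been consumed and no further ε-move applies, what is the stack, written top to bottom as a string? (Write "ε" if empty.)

Z

(s0, bbbbbabbbababa, Z) ⊢ (s2, bbbbabbbababa, XZ) ⊢ (s1, bbbabbbababa, Z) ⊢ (s1, bbabbbababa, XZ) ⊢ (s1, babbbababa, Z) ⊢ (s1, abbbababa, XZ) ⊢ (s1, bbbababa, Z) ⊢ (s1, bbababa, XZ) ⊢ (s1, bababa, Z) ⊢ (s1, ababa, XZ) ⊢ (s1, baba, Z) ⊢ (s1, aba, XZ) ⊢ (s1, ba, Z) ⊢ (s1, a, XZ) ⊢ (s1, ε, Z)
All input consumed in state s1 with stack Z.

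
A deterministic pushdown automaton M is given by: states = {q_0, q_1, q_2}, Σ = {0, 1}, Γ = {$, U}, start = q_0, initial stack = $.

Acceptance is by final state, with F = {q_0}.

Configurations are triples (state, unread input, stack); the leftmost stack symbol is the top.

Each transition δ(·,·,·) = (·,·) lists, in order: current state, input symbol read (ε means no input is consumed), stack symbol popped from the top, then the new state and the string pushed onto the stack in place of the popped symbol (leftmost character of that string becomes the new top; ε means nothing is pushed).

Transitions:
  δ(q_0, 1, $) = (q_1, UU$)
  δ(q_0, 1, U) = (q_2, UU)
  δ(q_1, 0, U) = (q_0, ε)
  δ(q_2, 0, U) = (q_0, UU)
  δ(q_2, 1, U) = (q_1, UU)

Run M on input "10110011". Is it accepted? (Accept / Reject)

Reject

(q_0, 10110011, $)
  read 1, top $: go to q_1, push UU$ → (q_1, 0110011, UU$)
  read 0, top U: go to q_0, push ε → (q_0, 110011, U$)
  read 1, top U: go to q_2, push UU → (q_2, 10011, UU$)
  read 1, top U: go to q_1, push UU → (q_1, 0011, UUU$)
  read 0, top U: go to q_0, push ε → (q_0, 011, UU$)
No transition applies at (q_0, 011, UU$); input not fully consumed.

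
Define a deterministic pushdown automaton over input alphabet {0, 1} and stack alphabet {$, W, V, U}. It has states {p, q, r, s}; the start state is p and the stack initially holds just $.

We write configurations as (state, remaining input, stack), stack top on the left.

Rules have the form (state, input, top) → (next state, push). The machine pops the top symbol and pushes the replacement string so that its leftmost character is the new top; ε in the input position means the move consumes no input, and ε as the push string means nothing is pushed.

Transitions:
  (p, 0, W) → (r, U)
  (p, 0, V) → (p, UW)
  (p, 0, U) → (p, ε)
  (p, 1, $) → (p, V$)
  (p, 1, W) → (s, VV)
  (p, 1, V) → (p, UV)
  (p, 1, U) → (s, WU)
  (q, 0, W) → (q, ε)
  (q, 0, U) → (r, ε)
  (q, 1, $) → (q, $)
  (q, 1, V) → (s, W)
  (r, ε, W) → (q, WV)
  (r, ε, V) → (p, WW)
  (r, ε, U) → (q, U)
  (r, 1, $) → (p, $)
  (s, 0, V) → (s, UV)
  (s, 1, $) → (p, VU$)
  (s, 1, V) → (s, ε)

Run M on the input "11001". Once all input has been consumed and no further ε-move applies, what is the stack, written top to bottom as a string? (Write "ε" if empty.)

WUW$

(p, 11001, $)
  read 1, top $: go to p, push V$ → (p, 1001, V$)
  read 1, top V: go to p, push UV → (p, 001, UV$)
  read 0, top U: go to p, push ε → (p, 01, V$)
  read 0, top V: go to p, push UW → (p, 1, UW$)
  read 1, top U: go to s, push WU → (s, ε, WUW$)
All input consumed in state s with stack WUW$.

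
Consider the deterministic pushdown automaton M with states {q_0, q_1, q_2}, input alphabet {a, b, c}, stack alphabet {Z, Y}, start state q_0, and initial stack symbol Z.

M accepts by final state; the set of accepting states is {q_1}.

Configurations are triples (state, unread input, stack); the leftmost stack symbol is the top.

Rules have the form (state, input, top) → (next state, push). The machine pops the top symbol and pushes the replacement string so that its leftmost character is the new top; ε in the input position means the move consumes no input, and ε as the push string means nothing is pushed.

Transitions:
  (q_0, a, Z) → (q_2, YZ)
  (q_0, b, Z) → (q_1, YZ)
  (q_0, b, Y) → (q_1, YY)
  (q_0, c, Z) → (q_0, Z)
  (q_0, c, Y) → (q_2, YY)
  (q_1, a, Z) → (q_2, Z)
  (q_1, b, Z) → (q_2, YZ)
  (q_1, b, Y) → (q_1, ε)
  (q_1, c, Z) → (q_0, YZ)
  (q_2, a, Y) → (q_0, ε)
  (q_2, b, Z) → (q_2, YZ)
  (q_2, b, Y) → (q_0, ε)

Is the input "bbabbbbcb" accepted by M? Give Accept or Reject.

Accept

(q_0, bbabbbbcb, Z)
  read b, top Z: go to q_1, push YZ → (q_1, babbbbcb, YZ)
  read b, top Y: go to q_1, push ε → (q_1, abbbbcb, Z)
  read a, top Z: go to q_2, push Z → (q_2, bbbbcb, Z)
  read b, top Z: go to q_2, push YZ → (q_2, bbbcb, YZ)
  read b, top Y: go to q_0, push ε → (q_0, bbcb, Z)
  read b, top Z: go to q_1, push YZ → (q_1, bcb, YZ)
  read b, top Y: go to q_1, push ε → (q_1, cb, Z)
  read c, top Z: go to q_0, push YZ → (q_0, b, YZ)
  read b, top Y: go to q_1, push YY → (q_1, ε, YYZ)
All input consumed; state q_1 ∈ F.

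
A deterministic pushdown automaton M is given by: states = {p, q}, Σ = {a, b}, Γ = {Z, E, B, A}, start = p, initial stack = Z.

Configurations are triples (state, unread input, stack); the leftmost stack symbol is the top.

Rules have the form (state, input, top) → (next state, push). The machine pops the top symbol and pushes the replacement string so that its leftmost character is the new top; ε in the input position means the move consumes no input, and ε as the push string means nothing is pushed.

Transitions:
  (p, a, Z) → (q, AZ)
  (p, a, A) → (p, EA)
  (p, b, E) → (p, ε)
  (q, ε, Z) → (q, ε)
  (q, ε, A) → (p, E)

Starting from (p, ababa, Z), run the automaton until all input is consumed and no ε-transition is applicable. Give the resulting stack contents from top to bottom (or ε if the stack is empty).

(p, ababa, Z)
  read a, top Z: go to q, push AZ → (q, baba, AZ)
  ε-move, top A: go to p, push E → (p, baba, EZ)
  read b, top E: go to p, push ε → (p, aba, Z)
  read a, top Z: go to q, push AZ → (q, ba, AZ)
  ε-move, top A: go to p, push E → (p, ba, EZ)
  read b, top E: go to p, push ε → (p, a, Z)
  read a, top Z: go to q, push AZ → (q, ε, AZ)
  ε-move, top A: go to p, push E → (p, ε, EZ)
All input consumed in state p with stack EZ.

EZ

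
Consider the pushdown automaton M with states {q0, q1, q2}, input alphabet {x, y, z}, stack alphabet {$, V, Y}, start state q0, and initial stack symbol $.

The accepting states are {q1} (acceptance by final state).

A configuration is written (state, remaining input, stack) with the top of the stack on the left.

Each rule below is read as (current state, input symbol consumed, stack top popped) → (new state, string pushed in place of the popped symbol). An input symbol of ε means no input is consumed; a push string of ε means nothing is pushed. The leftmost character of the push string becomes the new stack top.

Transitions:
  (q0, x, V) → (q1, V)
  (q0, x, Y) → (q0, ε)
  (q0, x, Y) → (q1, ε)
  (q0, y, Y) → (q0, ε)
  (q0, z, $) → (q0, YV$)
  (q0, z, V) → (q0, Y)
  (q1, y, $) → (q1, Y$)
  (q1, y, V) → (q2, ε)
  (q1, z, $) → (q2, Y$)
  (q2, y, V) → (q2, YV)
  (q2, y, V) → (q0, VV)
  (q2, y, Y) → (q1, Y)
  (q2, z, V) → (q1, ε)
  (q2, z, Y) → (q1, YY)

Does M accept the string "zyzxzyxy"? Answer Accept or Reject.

Reject

No computation consumes all input and reaches a final state.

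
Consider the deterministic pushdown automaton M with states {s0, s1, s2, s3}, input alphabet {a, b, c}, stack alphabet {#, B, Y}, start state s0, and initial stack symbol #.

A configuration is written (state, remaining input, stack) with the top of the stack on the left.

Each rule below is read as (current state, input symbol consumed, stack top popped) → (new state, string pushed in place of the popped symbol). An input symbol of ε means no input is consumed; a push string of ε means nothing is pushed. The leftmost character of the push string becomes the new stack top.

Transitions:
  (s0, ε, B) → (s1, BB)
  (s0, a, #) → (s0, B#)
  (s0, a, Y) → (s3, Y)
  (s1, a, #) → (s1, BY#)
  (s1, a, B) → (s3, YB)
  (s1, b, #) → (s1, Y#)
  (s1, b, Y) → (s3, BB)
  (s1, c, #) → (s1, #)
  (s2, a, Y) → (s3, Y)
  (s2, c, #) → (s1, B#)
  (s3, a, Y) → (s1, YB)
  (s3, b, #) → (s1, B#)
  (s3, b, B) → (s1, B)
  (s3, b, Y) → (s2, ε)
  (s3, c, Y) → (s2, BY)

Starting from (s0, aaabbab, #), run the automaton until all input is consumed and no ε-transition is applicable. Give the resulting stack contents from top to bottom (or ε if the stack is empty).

BBBBB#

(s0, aaabbab, #)
  read a, top #: go to s0, push B# → (s0, aabbab, B#)
  ε-move, top B: go to s1, push BB → (s1, aabbab, BB#)
  read a, top B: go to s3, push YB → (s3, abbab, YBB#)
  read a, top Y: go to s1, push YB → (s1, bbab, YBBB#)
  read b, top Y: go to s3, push BB → (s3, bab, BBBBB#)
  read b, top B: go to s1, push B → (s1, ab, BBBBB#)
  read a, top B: go to s3, push YB → (s3, b, YBBBBB#)
  read b, top Y: go to s2, push ε → (s2, ε, BBBBB#)
All input consumed in state s2 with stack BBBBB#.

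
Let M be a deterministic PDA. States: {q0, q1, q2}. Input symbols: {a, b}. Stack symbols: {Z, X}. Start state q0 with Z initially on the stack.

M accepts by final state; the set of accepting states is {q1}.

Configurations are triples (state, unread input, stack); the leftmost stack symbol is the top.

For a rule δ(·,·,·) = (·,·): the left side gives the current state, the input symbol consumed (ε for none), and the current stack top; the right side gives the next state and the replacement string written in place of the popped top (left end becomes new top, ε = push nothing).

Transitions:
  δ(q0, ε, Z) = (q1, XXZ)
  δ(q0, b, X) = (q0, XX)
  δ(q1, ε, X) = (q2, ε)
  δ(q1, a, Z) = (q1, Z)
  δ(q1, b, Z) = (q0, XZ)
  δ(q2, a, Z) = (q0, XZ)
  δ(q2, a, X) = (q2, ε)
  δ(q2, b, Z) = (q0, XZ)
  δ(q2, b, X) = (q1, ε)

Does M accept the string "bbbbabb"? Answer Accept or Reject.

(q0, bbbbabb, Z)
  ε-move, top Z: go to q1, push XXZ → (q1, bbbbabb, XXZ)
  ε-move, top X: go to q2, push ε → (q2, bbbbabb, XZ)
  read b, top X: go to q1, push ε → (q1, bbbabb, Z)
  read b, top Z: go to q0, push XZ → (q0, bbabb, XZ)
  read b, top X: go to q0, push XX → (q0, babb, XXZ)
  read b, top X: go to q0, push XX → (q0, abb, XXXZ)
No transition applies at (q0, abb, XXXZ); input not fully consumed.

Reject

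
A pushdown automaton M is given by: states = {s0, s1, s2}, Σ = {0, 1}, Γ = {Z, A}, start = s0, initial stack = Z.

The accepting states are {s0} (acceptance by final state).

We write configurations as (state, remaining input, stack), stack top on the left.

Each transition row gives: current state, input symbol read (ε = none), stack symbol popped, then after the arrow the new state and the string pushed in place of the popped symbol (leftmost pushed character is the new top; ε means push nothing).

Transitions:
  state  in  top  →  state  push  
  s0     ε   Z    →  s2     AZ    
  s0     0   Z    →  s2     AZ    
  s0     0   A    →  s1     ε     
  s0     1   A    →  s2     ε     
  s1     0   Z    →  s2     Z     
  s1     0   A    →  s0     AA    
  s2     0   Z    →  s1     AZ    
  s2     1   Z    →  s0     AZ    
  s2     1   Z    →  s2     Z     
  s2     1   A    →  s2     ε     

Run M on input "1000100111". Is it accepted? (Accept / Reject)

No computation consumes all input and reaches a final state.

Reject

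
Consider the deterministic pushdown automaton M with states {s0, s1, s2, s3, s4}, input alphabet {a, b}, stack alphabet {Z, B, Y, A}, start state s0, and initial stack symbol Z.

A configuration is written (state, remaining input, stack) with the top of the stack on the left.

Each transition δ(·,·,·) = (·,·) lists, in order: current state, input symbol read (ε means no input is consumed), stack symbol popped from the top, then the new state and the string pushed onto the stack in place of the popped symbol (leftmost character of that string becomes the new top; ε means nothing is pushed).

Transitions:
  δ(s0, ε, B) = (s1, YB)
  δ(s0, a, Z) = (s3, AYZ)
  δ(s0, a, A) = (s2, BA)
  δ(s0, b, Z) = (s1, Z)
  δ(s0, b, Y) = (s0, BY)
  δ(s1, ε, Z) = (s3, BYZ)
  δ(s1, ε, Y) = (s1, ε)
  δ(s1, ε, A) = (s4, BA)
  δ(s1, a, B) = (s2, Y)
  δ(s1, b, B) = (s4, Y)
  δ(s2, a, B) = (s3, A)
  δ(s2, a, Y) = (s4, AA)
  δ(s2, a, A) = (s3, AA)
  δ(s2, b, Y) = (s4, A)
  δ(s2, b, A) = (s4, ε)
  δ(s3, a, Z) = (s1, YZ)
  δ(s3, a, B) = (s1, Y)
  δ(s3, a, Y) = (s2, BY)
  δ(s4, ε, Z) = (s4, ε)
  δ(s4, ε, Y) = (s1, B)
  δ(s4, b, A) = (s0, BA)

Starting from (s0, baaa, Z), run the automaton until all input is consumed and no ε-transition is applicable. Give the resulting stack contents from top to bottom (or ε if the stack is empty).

BYZ

(s0, baaa, Z)
  read b, top Z: go to s1, push Z → (s1, aaa, Z)
  ε-move, top Z: go to s3, push BYZ → (s3, aaa, BYZ)
  read a, top B: go to s1, push Y → (s1, aa, YYZ)
  ε-move, top Y: go to s1, push ε → (s1, aa, YZ)
  ε-move, top Y: go to s1, push ε → (s1, aa, Z)
  ε-move, top Z: go to s3, push BYZ → (s3, aa, BYZ)
  read a, top B: go to s1, push Y → (s1, a, YYZ)
  ε-move, top Y: go to s1, push ε → (s1, a, YZ)
  ε-move, top Y: go to s1, push ε → (s1, a, Z)
  ε-move, top Z: go to s3, push BYZ → (s3, a, BYZ)
  read a, top B: go to s1, push Y → (s1, ε, YYZ)
  ε-move, top Y: go to s1, push ε → (s1, ε, YZ)
  ε-move, top Y: go to s1, push ε → (s1, ε, Z)
  ε-move, top Z: go to s3, push BYZ → (s3, ε, BYZ)
All input consumed in state s3 with stack BYZ.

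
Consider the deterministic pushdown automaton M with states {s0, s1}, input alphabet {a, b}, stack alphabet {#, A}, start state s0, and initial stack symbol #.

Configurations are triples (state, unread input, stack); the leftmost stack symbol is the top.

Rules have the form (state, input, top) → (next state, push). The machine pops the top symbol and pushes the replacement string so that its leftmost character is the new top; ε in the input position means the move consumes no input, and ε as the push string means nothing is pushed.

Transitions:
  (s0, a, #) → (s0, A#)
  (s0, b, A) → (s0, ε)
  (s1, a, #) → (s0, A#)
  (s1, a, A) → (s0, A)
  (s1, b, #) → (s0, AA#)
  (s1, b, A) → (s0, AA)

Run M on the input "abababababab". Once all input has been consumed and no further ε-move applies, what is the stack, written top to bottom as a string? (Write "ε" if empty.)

(s0, abababababab, #) ⊢ (s0, bababababab, A#) ⊢ (s0, ababababab, #) ⊢ (s0, babababab, A#) ⊢ (s0, abababab, #) ⊢ (s0, bababab, A#) ⊢ (s0, ababab, #) ⊢ (s0, babab, A#) ⊢ (s0, abab, #) ⊢ (s0, bab, A#) ⊢ (s0, ab, #) ⊢ (s0, b, A#) ⊢ (s0, ε, #)
All input consumed in state s0 with stack #.

#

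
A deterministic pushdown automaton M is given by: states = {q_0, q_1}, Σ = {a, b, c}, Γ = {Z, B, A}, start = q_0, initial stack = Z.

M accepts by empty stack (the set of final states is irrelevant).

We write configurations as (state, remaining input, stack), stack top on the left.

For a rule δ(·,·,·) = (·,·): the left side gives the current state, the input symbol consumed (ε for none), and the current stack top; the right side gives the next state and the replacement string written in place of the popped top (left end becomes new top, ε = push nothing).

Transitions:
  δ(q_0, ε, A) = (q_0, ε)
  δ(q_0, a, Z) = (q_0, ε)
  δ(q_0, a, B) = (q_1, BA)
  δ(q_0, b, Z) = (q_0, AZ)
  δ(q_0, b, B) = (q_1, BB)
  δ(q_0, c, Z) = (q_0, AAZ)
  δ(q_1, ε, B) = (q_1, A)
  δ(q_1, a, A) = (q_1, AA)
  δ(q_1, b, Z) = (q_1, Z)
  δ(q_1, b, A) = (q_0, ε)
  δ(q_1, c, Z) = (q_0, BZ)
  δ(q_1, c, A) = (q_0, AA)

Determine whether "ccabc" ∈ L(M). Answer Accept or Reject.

Reject

(q_0, ccabc, Z)
  read c, top Z: go to q_0, push AAZ → (q_0, cabc, AAZ)
  ε-move, top A: go to q_0, push ε → (q_0, cabc, AZ)
  ε-move, top A: go to q_0, push ε → (q_0, cabc, Z)
  read c, top Z: go to q_0, push AAZ → (q_0, abc, AAZ)
  ε-move, top A: go to q_0, push ε → (q_0, abc, AZ)
  ε-move, top A: go to q_0, push ε → (q_0, abc, Z)
  read a, top Z: go to q_0, push ε → (q_0, bc, ε)
No transition applies at (q_0, bc, ε); input not fully consumed.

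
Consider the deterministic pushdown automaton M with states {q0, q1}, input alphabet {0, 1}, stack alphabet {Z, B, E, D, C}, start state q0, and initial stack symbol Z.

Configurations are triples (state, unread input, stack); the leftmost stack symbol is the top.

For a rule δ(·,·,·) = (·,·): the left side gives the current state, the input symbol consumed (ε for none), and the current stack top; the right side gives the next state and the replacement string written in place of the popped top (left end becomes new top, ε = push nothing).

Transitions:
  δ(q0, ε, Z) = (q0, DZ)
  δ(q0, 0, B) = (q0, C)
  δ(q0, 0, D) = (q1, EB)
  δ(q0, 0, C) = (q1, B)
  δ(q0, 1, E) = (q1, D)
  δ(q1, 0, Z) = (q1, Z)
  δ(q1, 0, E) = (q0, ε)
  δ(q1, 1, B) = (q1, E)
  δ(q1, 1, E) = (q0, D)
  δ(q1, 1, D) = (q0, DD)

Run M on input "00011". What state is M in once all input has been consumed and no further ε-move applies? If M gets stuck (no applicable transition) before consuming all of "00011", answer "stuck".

stuck

(q0, 00011, Z)
  ε-move, top Z: go to q0, push DZ → (q0, 00011, DZ)
  read 0, top D: go to q1, push EB → (q1, 0011, EBZ)
  read 0, top E: go to q0, push ε → (q0, 011, BZ)
  read 0, top B: go to q0, push C → (q0, 11, CZ)
No transition for (q0, 1, top C); M blocks with input 11 remaining.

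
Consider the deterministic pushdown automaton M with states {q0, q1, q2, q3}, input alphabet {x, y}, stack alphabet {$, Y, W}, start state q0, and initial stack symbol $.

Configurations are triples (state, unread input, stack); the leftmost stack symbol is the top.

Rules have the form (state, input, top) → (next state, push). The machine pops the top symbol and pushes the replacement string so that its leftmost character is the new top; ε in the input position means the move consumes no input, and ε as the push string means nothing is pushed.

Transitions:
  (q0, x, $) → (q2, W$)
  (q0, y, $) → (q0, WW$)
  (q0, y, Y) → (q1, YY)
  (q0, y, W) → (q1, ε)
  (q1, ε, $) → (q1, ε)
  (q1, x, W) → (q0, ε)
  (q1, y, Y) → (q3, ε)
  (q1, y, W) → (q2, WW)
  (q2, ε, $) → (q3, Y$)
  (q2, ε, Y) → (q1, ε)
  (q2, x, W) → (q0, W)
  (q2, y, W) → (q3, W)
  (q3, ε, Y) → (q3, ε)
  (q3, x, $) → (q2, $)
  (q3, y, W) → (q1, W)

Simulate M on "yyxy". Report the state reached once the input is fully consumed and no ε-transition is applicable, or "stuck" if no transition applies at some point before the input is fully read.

q0

(q0, yyxy, $)
  read y, top $: go to q0, push WW$ → (q0, yxy, WW$)
  read y, top W: go to q1, push ε → (q1, xy, W$)
  read x, top W: go to q0, push ε → (q0, y, $)
  read y, top $: go to q0, push WW$ → (q0, ε, WW$)
All input consumed; M is in state q0.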